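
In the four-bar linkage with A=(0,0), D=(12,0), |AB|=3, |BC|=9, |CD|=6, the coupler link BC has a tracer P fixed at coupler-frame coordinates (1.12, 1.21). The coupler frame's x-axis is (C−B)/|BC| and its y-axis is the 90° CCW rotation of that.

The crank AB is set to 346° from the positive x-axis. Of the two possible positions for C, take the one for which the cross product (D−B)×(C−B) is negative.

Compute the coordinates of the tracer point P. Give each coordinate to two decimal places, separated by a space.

A=(0,0), D=(12.00,0)
B = A + 3.00·(cos346°, sin346°) = (2.9109, -0.7258)
|BD| = 9.1180
circle(B,9.00) ∩ circle(D,6.00): a=7.0267, h=5.6237
  candidates: C₊=(9.4676,5.4394) cross=51.277; C₋=(10.3629,-5.7723) cross=-51.277
  mode - wants cross < 0 → take C=(10.3629,-5.7723) (cross=-51.277)
ex = (C−B)/|BC| = (0.8280,-0.5607); ey = (0.5607,0.8280)
P = B + 1.12·ex + 1.21·ey = (4.5167,-0.3519)

4.52 -0.35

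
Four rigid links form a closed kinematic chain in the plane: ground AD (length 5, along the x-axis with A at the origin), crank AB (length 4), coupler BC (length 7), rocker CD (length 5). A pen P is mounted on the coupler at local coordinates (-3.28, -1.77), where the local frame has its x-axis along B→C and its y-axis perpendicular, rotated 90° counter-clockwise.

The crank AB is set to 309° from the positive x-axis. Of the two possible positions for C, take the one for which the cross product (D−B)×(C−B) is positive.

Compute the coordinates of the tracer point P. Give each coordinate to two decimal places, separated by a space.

A=(0,0), D=(5.00,0)
B = A + 4.00·(cos309°, sin309°) = (2.5173, -3.1086)
|BD| = 3.9783
circle(B,7.00) ∩ circle(D,5.00): a=5.0055, h=4.8934
  candidates: C₊=(1.8175,3.8563) cross=19.467; C₋=(9.4646,-2.2511) cross=-19.467
  mode + wants cross > 0 → take C=(1.8175,3.8563) (cross=19.467)
ex = (C−B)/|BC| = (-0.1000,0.9950); ey = (-0.9950,-0.1000)
P = B + -3.28·ex + -1.77·ey = (4.6063,-6.1952)

4.61 -6.20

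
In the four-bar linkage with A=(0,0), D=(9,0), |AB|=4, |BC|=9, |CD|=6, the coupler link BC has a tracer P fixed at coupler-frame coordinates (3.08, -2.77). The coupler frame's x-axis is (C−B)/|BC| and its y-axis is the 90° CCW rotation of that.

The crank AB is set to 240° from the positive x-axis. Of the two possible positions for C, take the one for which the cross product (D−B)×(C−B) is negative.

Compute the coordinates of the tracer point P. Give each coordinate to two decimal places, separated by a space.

0.35 -6.88

A=(0,0), D=(9.00,0)
B = A + 4.00·(cos240°, sin240°) = (-2.0000, -3.4641)
|BD| = 11.5326
circle(B,9.00) ∩ circle(D,6.00): a=7.7173, h=4.6307
  candidates: C₊=(3.9699,3.2709) cross=53.404; C₋=(6.7519,-5.5629) cross=-53.404
  mode - wants cross < 0 → take C=(6.7519,-5.5629) (cross=-53.404)
ex = (C−B)/|BC| = (0.9724,-0.2332); ey = (0.2332,0.9724)
P = B + 3.08·ex + -2.77·ey = (0.3491,-6.8760)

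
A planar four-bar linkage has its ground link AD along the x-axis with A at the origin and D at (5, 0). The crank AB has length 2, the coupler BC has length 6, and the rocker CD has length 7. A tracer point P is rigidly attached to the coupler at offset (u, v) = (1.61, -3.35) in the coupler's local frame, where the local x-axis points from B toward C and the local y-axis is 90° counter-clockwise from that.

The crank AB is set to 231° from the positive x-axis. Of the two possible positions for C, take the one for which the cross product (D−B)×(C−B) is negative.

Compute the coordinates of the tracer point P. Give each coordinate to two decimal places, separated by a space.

-3.04 -4.81

A=(0,0), D=(5.00,0)
B = A + 2.00·(cos231°, sin231°) = (-1.2586, -1.5543)
|BD| = 6.4488
circle(B,6.00) ∩ circle(D,7.00): a=2.2164, h=5.5756
  candidates: C₊=(-0.4514,4.3912) cross=35.956; C₋=(2.2363,-6.4313) cross=-35.956
  mode - wants cross < 0 → take C=(2.2363,-6.4313) (cross=-35.956)
ex = (C−B)/|BC| = (0.5825,-0.8128); ey = (0.8128,0.5825)
P = B + 1.61·ex + -3.35·ey = (-3.0438,-4.8143)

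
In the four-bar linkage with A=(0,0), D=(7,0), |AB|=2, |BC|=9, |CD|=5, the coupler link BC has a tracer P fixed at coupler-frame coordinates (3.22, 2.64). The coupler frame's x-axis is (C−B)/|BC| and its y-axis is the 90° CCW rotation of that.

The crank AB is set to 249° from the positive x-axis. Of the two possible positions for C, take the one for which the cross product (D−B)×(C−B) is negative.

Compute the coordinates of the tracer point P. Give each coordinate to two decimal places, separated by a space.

A=(0,0), D=(7.00,0)
B = A + 2.00·(cos249°, sin249°) = (-0.7167, -1.8672)
|BD| = 7.9394
circle(B,9.00) ∩ circle(D,5.00): a=7.4964, h=4.9803
  candidates: C₊=(5.3982,4.7365) cross=39.541; C₋=(7.7407,-4.9448) cross=-39.541
  mode - wants cross < 0 → take C=(7.7407,-4.9448) (cross=-39.541)
ex = (C−B)/|BC| = (0.9397,-0.3420); ey = (0.3420,0.9397)
P = B + 3.22·ex + 2.64·ey = (3.2119,-0.4874)

3.21 -0.49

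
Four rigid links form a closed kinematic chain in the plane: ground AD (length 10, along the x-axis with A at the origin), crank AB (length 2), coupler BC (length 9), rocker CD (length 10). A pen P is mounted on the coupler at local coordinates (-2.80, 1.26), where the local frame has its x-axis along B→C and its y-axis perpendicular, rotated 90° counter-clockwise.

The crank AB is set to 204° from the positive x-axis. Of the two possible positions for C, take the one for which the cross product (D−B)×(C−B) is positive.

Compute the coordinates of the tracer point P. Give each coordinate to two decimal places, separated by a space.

-4.34 -2.57

A=(0,0), D=(10.00,0)
B = A + 2.00·(cos204°, sin204°) = (-1.8271, -0.8135)
|BD| = 11.8550
circle(B,9.00) ∩ circle(D,10.00): a=5.1262, h=7.3975
  candidates: C₊=(2.7794,6.9183) cross=87.697; C₋=(3.7946,-7.8417) cross=-87.697
  mode + wants cross > 0 → take C=(2.7794,6.9183) (cross=87.697)
ex = (C−B)/|BC| = (0.5118,0.8591); ey = (-0.8591,0.5118)
P = B + -2.80·ex + 1.26·ey = (-4.3427,-2.5740)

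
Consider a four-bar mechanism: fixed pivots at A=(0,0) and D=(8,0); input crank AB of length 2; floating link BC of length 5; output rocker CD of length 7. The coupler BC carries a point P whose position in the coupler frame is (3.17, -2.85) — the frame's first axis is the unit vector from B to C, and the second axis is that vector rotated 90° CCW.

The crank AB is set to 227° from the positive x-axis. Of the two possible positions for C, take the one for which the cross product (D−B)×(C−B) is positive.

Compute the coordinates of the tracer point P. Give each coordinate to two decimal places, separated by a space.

2.79 -0.51

A=(0,0), D=(8.00,0)
B = A + 2.00·(cos227°, sin227°) = (-1.3640, -1.4627)
|BD| = 9.4775
circle(B,5.00) ∩ circle(D,7.00): a=3.4726, h=3.5973
  candidates: C₊=(1.5118,2.6275) cross=34.094; C₋=(2.6222,-4.4810) cross=-34.094
  mode + wants cross > 0 → take C=(1.5118,2.6275) (cross=34.094)
ex = (C−B)/|BC| = (0.5752,0.8180); ey = (-0.8180,0.5752)
P = B + 3.17·ex + -2.85·ey = (2.7907,-0.5088)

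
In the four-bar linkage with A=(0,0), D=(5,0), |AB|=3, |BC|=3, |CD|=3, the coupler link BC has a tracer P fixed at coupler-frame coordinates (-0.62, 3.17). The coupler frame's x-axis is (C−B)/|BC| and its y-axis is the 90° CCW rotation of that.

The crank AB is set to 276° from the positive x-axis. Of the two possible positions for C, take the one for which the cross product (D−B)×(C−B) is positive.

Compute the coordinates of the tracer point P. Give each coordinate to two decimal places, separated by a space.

-2.63 -1.66

A=(0,0), D=(5.00,0)
B = A + 3.00·(cos276°, sin276°) = (0.3136, -2.9836)
|BD| = 5.5556
circle(B,3.00) ∩ circle(D,3.00): a=2.7778, h=1.1331
  candidates: C₊=(2.0483,-0.5359) cross=6.295; C₋=(3.2653,-2.4476) cross=-6.295
  mode + wants cross > 0 → take C=(2.0483,-0.5359) (cross=6.295)
ex = (C−B)/|BC| = (0.5782,0.8159); ey = (-0.8159,0.5782)
P = B + -0.62·ex + 3.17·ey = (-2.6312,-1.6564)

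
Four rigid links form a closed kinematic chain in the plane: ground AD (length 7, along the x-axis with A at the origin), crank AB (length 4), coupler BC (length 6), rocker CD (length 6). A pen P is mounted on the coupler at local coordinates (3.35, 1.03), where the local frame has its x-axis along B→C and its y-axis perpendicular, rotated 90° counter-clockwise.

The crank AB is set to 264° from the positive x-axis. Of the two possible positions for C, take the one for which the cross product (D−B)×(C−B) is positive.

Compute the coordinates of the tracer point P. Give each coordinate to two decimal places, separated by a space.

A=(0,0), D=(7.00,0)
B = A + 4.00·(cos264°, sin264°) = (-0.4181, -3.9781)
|BD| = 8.4175
circle(B,6.00) ∩ circle(D,6.00): a=4.2087, h=4.2763
  candidates: C₊=(1.2700,1.7795) cross=35.995; C₋=(5.3119,-5.7576) cross=-35.995
  mode + wants cross > 0 → take C=(1.2700,1.7795) (cross=35.995)
ex = (C−B)/|BC| = (0.2813,0.9596); ey = (-0.9596,0.2813)
P = B + 3.35·ex + 1.03·ey = (-0.4640,-0.4736)

-0.46 -0.47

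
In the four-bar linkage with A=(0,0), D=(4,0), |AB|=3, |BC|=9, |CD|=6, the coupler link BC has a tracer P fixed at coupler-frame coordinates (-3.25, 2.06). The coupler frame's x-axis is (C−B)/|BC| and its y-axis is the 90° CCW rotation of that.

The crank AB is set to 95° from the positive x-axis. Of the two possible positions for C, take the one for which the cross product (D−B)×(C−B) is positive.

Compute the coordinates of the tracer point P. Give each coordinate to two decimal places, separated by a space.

A=(0,0), D=(4.00,0)
B = A + 3.00·(cos95°, sin95°) = (-0.2615, 2.9886)
|BD| = 5.2050
circle(B,9.00) ∩ circle(D,6.00): a=6.9253, h=5.7481
  candidates: C₊=(8.7089,3.7184) cross=29.919; C₋=(2.1080,-5.6939) cross=-29.919
  mode + wants cross > 0 → take C=(8.7089,3.7184) (cross=29.919)
ex = (C−B)/|BC| = (0.9967,0.0811); ey = (-0.0811,0.9967)
P = B + -3.25·ex + 2.06·ey = (-3.6678,4.7783)

-3.67 4.78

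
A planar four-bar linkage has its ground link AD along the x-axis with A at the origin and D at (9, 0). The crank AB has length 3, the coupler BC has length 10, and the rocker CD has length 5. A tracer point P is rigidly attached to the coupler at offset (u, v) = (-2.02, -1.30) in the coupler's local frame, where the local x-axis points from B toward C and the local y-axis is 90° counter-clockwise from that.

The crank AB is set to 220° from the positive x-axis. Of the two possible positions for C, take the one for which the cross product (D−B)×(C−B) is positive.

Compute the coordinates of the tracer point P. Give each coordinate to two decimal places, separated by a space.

A=(0,0), D=(9.00,0)
B = A + 3.00·(cos220°, sin220°) = (-2.2981, -1.9284)
|BD| = 11.4615
circle(B,10.00) ∩ circle(D,5.00): a=9.0026, h=4.3536
  candidates: C₊=(5.8436,3.8778) cross=49.899; C₋=(7.3086,-4.7052) cross=-49.899
  mode + wants cross > 0 → take C=(5.8436,3.8778) (cross=49.899)
ex = (C−B)/|BC| = (0.8142,0.5806); ey = (-0.5806,0.8142)
P = B + -2.02·ex + -1.30·ey = (-3.1880,-4.1596)

-3.19 -4.16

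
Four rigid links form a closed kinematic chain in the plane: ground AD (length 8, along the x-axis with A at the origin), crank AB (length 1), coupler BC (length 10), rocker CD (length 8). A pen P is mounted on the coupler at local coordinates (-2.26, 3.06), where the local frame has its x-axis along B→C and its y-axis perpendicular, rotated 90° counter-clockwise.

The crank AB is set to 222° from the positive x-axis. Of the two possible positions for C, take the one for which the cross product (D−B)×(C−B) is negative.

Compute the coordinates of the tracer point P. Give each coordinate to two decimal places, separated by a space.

-0.14 3.09

A=(0,0), D=(8.00,0)
B = A + 1.00·(cos222°, sin222°) = (-0.7431, -0.6691)
|BD| = 8.7687
circle(B,10.00) ∩ circle(D,8.00): a=6.4371, h=7.6527
  candidates: C₊=(5.0912,7.4525) cross=67.104; C₋=(6.2592,-7.8083) cross=-67.104
  mode - wants cross < 0 → take C=(6.2592,-7.8083) (cross=-67.104)
ex = (C−B)/|BC| = (0.7002,-0.7139); ey = (0.7139,0.7002)
P = B + -2.26·ex + 3.06·ey = (-0.1411,3.0870)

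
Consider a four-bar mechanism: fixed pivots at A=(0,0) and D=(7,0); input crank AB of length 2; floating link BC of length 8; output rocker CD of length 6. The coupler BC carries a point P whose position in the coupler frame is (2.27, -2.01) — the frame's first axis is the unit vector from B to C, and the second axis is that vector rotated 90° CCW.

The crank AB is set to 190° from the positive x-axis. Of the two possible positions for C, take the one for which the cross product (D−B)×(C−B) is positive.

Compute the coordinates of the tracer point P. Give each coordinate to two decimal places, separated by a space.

A=(0,0), D=(7.00,0)
B = A + 2.00·(cos190°, sin190°) = (-1.9696, -0.3473)
|BD| = 8.9763
circle(B,8.00) ∩ circle(D,6.00): a=6.0478, h=5.2368
  candidates: C₊=(3.8711,5.1195) cross=47.007; C₋=(4.2763,-5.3462) cross=-47.007
  mode + wants cross > 0 → take C=(3.8711,5.1195) (cross=47.007)
ex = (C−B)/|BC| = (0.7301,0.6834); ey = (-0.6834,0.7301)
P = B + 2.27·ex + -2.01·ey = (1.0612,-0.2636)

1.06 -0.26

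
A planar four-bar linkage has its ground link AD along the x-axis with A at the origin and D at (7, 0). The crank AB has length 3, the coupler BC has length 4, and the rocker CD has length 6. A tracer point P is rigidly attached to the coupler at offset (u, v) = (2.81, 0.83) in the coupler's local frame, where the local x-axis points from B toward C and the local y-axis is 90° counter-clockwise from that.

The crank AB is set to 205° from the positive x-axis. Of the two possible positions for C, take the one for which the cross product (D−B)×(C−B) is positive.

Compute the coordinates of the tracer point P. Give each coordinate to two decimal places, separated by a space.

-0.41 0.53

A=(0,0), D=(7.00,0)
B = A + 3.00·(cos205°, sin205°) = (-2.7189, -1.2679)
|BD| = 9.8013
circle(B,4.00) ∩ circle(D,6.00): a=3.8804, h=0.9710
  candidates: C₊=(1.0032,0.1969) cross=9.517; C₋=(1.2544,-1.7287) cross=-9.517
  mode + wants cross > 0 → take C=(1.0032,0.1969) (cross=9.517)
ex = (C−B)/|BC| = (0.9305,0.3662); ey = (-0.3662,0.9305)
P = B + 2.81·ex + 0.83·ey = (-0.4080,0.5335)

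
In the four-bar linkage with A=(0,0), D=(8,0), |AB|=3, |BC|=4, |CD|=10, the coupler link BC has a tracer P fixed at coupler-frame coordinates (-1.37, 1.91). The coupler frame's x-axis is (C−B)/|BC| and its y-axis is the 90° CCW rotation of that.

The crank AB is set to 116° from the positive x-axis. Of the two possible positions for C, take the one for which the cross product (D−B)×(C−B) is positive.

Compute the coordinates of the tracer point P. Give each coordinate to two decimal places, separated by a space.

A=(0,0), D=(8.00,0)
B = A + 3.00·(cos116°, sin116°) = (-1.3151, 2.6964)
|BD| = 9.6975
circle(B,4.00) ∩ circle(D,10.00): a=0.5178, h=3.9664
  candidates: C₊=(0.2851,6.3624) cross=38.464; C₋=(-1.9206,-1.2575) cross=-38.464
  mode + wants cross > 0 → take C=(0.2851,6.3624) (cross=38.464)
ex = (C−B)/|BC| = (0.4000,0.9165); ey = (-0.9165,0.4000)
P = B + -1.37·ex + 1.91·ey = (-3.6137,2.2049)

-3.61 2.20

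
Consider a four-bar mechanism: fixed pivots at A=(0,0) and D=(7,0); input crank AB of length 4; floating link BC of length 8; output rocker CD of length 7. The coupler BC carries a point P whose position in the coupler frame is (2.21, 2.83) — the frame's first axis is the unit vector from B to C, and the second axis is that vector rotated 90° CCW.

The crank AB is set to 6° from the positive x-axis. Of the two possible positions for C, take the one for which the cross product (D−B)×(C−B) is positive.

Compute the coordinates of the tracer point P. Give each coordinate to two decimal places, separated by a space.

A=(0,0), D=(7.00,0)
B = A + 4.00·(cos6°, sin6°) = (3.9781, 0.4181)
|BD| = 3.0507
circle(B,8.00) ∩ circle(D,7.00): a=3.9838, h=6.9375
  candidates: C₊=(8.8751,6.7442) cross=21.164; C₋=(6.9735,-6.9999) cross=-21.164
  mode + wants cross > 0 → take C=(8.8751,6.7442) (cross=21.164)
ex = (C−B)/|BC| = (0.6121,0.7908); ey = (-0.7908,0.6121)
P = B + 2.21·ex + 2.83·ey = (3.0930,3.8980)

3.09 3.90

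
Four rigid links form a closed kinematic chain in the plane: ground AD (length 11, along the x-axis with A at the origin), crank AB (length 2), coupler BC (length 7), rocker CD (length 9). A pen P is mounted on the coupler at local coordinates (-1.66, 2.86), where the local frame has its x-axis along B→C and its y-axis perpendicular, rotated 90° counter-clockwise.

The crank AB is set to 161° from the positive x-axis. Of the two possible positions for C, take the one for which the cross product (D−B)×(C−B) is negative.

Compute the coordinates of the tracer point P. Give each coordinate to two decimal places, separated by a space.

-1.06 3.85

A=(0,0), D=(11.00,0)
B = A + 2.00·(cos161°, sin161°) = (-1.8910, 0.6511)
|BD| = 12.9075
circle(B,7.00) ∩ circle(D,9.00): a=5.2141, h=4.6704
  candidates: C₊=(3.5521,5.0526) cross=60.283; C₋=(3.0809,-4.2764) cross=-60.283
  mode - wants cross < 0 → take C=(3.0809,-4.2764) (cross=-60.283)
ex = (C−B)/|BC| = (0.7103,-0.7039); ey = (0.7039,0.7103)
P = B + -1.66·ex + 2.86·ey = (-1.0569,3.8510)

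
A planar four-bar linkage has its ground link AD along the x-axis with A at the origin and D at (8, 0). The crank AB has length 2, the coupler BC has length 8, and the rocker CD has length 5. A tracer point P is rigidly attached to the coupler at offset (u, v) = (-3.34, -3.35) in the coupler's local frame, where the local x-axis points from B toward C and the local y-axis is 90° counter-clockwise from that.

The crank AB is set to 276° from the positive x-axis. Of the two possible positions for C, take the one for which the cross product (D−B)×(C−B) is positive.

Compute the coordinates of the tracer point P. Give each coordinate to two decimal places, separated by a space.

0.68 -6.70

A=(0,0), D=(8.00,0)
B = A + 2.00·(cos276°, sin276°) = (0.2091, -1.9890)
|BD| = 8.0408
circle(B,8.00) ∩ circle(D,5.00): a=6.4455, h=4.7387
  candidates: C₊=(5.2821,4.1968) cross=38.103; C₋=(7.6265,-4.9860) cross=-38.103
  mode + wants cross > 0 → take C=(5.2821,4.1968) (cross=38.103)
ex = (C−B)/|BC| = (0.6341,0.7732); ey = (-0.7732,0.6341)
P = B + -3.34·ex + -3.35·ey = (0.6814,-6.6960)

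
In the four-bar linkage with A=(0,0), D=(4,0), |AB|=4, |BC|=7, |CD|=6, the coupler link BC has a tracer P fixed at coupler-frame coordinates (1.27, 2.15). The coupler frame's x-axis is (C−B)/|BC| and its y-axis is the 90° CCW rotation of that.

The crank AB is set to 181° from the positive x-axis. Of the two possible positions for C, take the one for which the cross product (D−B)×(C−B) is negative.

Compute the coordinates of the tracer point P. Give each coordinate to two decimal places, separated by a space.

A=(0,0), D=(4.00,0)
B = A + 4.00·(cos181°, sin181°) = (-3.9994, -0.0698)
|BD| = 7.9997
circle(B,7.00) ∩ circle(D,6.00): a=4.8124, h=5.0834
  candidates: C₊=(0.7684,5.0554) cross=40.666; C₋=(0.8572,-5.1110) cross=-40.666
  mode - wants cross < 0 → take C=(0.8572,-5.1110) (cross=-40.666)
ex = (C−B)/|BC| = (0.6938,-0.7202); ey = (0.7202,0.6938)
P = B + 1.27·ex + 2.15·ey = (-1.5699,0.5072)

-1.57 0.51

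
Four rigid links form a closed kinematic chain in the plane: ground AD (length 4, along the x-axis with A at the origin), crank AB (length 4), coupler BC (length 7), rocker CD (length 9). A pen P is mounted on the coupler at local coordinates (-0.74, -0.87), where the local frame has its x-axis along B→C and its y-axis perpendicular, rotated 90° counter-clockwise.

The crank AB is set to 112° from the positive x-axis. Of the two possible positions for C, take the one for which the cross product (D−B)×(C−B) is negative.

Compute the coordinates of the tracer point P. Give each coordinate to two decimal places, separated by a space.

A=(0,0), D=(4.00,0)
B = A + 4.00·(cos112°, sin112°) = (-1.4984, 3.7087)
|BD| = 6.6323
circle(B,7.00) ∩ circle(D,9.00): a=0.9037, h=6.9414
  candidates: C₊=(3.1324,8.9581) cross=46.038; C₋=(-4.6308,-2.5513) cross=-46.038
  mode - wants cross < 0 → take C=(-4.6308,-2.5513) (cross=-46.038)
ex = (C−B)/|BC| = (-0.4475,-0.8943); ey = (0.8943,-0.4475)
P = B + -0.74·ex + -0.87·ey = (-1.9453,4.7598)

-1.95 4.76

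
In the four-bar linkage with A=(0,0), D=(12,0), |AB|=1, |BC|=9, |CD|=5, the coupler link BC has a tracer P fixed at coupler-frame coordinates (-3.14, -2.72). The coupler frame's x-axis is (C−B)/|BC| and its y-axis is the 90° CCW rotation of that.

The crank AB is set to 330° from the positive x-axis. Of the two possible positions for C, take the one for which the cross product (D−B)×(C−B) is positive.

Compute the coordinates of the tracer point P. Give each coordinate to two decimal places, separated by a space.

A=(0,0), D=(12.00,0)
B = A + 1.00·(cos330°, sin330°) = (0.8660, -0.5000)
|BD| = 11.1452
circle(B,9.00) ∩ circle(D,5.00): a=8.0849, h=3.9541
  candidates: C₊=(8.7654,3.8128) cross=44.069; C₋=(9.1202,-4.0874) cross=-44.069
  mode + wants cross > 0 → take C=(8.7654,3.8128) (cross=44.069)
ex = (C−B)/|BC| = (0.8777,0.4792); ey = (-0.4792,0.8777)
P = B + -3.14·ex + -2.72·ey = (-0.5866,-4.3920)

-0.59 -4.39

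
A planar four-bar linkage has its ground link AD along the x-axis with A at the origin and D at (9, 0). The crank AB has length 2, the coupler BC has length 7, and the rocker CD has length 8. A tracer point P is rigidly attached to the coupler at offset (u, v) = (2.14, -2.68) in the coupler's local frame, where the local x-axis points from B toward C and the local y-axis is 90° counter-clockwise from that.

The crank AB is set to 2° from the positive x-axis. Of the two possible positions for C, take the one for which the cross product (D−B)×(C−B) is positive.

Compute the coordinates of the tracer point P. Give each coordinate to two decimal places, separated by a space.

A=(0,0), D=(9.00,0)
B = A + 2.00·(cos2°, sin2°) = (1.9988, 0.0698)
|BD| = 7.0016
circle(B,7.00) ∩ circle(D,8.00): a=2.4296, h=6.5648
  candidates: C₊=(4.4937,6.6101) cross=45.964; C₋=(4.3628,-6.5189) cross=-45.964
  mode + wants cross > 0 → take C=(4.4937,6.6101) (cross=45.964)
ex = (C−B)/|BC| = (0.3564,0.9343); ey = (-0.9343,0.3564)
P = B + 2.14·ex + -2.68·ey = (5.2655,1.1141)

5.27 1.11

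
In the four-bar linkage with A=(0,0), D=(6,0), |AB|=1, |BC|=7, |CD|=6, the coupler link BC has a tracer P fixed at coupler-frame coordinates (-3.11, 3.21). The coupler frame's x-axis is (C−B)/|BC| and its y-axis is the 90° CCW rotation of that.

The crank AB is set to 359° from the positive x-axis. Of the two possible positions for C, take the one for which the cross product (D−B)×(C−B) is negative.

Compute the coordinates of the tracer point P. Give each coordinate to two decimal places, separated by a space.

1.99 4.34

A=(0,0), D=(6.00,0)
B = A + 1.00·(cos359°, sin359°) = (0.9998, -0.0175)
|BD| = 5.0002
circle(B,7.00) ∩ circle(D,6.00): a=3.8000, h=5.8787
  candidates: C₊=(4.7793,5.8745) cross=29.395; C₋=(4.8204,-5.8829) cross=-29.395
  mode - wants cross < 0 → take C=(4.8204,-5.8829) (cross=-29.395)
ex = (C−B)/|BC| = (0.5458,-0.8379); ey = (0.8379,0.5458)
P = B + -3.11·ex + 3.21·ey = (1.9922,4.3405)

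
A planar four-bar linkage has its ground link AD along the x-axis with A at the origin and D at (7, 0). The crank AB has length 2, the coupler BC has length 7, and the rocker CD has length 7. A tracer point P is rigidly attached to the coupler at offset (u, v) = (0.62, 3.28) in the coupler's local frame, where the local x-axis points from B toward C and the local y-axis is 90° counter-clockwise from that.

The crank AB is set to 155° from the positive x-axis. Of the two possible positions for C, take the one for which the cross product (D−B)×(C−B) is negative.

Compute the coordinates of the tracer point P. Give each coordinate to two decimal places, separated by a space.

A=(0,0), D=(7.00,0)
B = A + 2.00·(cos155°, sin155°) = (-1.8126, 0.8452)
|BD| = 8.8531
circle(B,7.00) ∩ circle(D,7.00): a=4.4265, h=5.4227
  candidates: C₊=(3.1114,5.8206) cross=48.008; C₋=(2.0760,-4.9753) cross=-48.008
  mode - wants cross < 0 → take C=(2.0760,-4.9753) (cross=-48.008)
ex = (C−B)/|BC| = (0.5555,-0.8315); ey = (0.8315,0.5555)
P = B + 0.62·ex + 3.28·ey = (1.2592,2.1518)

1.26 2.15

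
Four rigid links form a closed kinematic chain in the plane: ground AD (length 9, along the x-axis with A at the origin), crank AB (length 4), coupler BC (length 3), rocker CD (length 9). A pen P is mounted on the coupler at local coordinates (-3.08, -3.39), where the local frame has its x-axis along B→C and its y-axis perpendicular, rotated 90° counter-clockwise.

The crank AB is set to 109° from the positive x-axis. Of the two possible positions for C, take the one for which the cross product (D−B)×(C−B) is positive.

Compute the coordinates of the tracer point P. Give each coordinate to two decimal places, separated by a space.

-2.85 -0.53

A=(0,0), D=(9.00,0)
B = A + 4.00·(cos109°, sin109°) = (-1.3023, 3.7821)
|BD| = 10.9746
circle(B,3.00) ∩ circle(D,9.00): a=2.2070, h=2.0321
  candidates: C₊=(1.4698,4.9291) cross=22.301; C₋=(0.0692,1.1139) cross=-22.301
  mode + wants cross > 0 → take C=(1.4698,4.9291) (cross=22.301)
ex = (C−B)/|BC| = (0.9240,0.3823); ey = (-0.3823,0.9240)
P = B + -3.08·ex + -3.39·ey = (-2.8521,-0.5280)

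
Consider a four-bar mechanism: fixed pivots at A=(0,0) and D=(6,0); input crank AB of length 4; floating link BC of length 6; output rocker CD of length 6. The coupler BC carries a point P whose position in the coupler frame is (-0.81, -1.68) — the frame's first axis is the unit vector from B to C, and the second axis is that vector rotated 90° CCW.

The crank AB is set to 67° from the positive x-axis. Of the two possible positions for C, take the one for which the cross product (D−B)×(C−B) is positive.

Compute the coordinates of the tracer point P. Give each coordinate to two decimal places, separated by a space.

A=(0,0), D=(6.00,0)
B = A + 4.00·(cos67°, sin67°) = (1.5629, 3.6820)
|BD| = 5.7658
circle(B,6.00) ∩ circle(D,6.00): a=2.8829, h=5.2620
  candidates: C₊=(7.1417,5.8904) cross=30.340; C₋=(0.4212,-2.2083) cross=-30.340
  mode + wants cross > 0 → take C=(7.1417,5.8904) (cross=30.340)
ex = (C−B)/|BC| = (0.9298,0.3681); ey = (-0.3681,0.9298)
P = B + -0.81·ex + -1.68·ey = (1.4281,1.8218)

1.43 1.82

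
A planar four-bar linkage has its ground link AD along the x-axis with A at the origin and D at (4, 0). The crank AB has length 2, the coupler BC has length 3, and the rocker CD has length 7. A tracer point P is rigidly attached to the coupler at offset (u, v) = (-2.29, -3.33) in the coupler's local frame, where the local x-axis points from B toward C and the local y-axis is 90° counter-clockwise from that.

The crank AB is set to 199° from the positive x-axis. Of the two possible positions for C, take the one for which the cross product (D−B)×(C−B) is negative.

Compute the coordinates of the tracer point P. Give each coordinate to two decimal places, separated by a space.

A=(0,0), D=(4.00,0)
B = A + 2.00·(cos199°, sin199°) = (-1.8910, -0.6511)
|BD| = 5.9269
circle(B,3.00) ∩ circle(D,7.00): a=-0.4110, h=2.9717
  candidates: C₊=(-2.6260,2.2574) cross=17.613; C₋=(-1.9731,-3.6500) cross=-17.613
  mode - wants cross < 0 → take C=(-1.9731,-3.6500) (cross=-17.613)
ex = (C−B)/|BC| = (-0.0273,-0.9996); ey = (0.9996,-0.0273)
P = B + -2.29·ex + -3.33·ey = (-5.1572,1.7290)

-5.16 1.73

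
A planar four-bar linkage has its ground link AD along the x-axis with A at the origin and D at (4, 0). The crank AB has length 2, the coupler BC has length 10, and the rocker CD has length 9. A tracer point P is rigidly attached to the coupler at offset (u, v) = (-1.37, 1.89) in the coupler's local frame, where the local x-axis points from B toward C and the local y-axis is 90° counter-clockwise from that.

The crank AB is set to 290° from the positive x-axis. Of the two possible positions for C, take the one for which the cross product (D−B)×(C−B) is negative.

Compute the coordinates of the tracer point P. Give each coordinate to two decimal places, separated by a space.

A=(0,0), D=(4.00,0)
B = A + 2.00·(cos290°, sin290°) = (0.6840, -1.8794)
|BD| = 3.8115
circle(B,10.00) ∩ circle(D,9.00): a=4.3982, h=8.9809
  candidates: C₊=(0.0821,8.1025) cross=34.231; C₋=(8.9387,-7.5239) cross=-34.231
  mode - wants cross < 0 → take C=(8.9387,-7.5239) (cross=-34.231)
ex = (C−B)/|BC| = (0.8255,-0.5645); ey = (0.5645,0.8255)
P = B + -1.37·ex + 1.89·ey = (0.6200,0.4540)

0.62 0.45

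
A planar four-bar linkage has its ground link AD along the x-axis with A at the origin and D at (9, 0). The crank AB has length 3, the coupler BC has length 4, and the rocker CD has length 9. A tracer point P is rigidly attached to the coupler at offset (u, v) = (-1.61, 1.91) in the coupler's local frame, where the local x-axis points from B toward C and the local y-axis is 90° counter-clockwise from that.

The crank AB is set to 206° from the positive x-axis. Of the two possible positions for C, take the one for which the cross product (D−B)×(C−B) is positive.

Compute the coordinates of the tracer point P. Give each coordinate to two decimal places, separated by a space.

-5.19 -1.11

A=(0,0), D=(9.00,0)
B = A + 3.00·(cos206°, sin206°) = (-2.6964, -1.3151)
|BD| = 11.7701
circle(B,4.00) ∩ circle(D,9.00): a=3.1238, h=2.4984
  candidates: C₊=(0.1287,1.5166) cross=29.406; C₋=(0.6870,-3.4488) cross=-29.406
  mode + wants cross > 0 → take C=(0.1287,1.5166) (cross=29.406)
ex = (C−B)/|BC| = (0.7063,0.7079); ey = (-0.7079,0.7063)
P = B + -1.61·ex + 1.91·ey = (-5.1856,-1.1059)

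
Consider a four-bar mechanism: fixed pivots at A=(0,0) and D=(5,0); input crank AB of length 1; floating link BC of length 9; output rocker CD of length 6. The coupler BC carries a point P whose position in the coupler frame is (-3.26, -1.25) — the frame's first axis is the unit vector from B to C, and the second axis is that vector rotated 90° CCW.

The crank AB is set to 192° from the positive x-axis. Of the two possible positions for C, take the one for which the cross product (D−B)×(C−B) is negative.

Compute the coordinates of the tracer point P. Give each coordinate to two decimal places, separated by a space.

A=(0,0), D=(5.00,0)
B = A + 1.00·(cos192°, sin192°) = (-0.9781, -0.2079)
|BD| = 5.9818
circle(B,9.00) ∩ circle(D,6.00): a=6.7523, h=5.9503
  candidates: C₊=(5.5633,5.9735) cross=35.593; C₋=(5.9769,-5.9199) cross=-35.593
  mode - wants cross < 0 → take C=(5.9769,-5.9199) (cross=-35.593)
ex = (C−B)/|BC| = (0.7728,-0.6347); ey = (0.6347,0.7728)
P = B + -3.26·ex + -1.25·ey = (-4.2908,0.8951)

-4.29 0.90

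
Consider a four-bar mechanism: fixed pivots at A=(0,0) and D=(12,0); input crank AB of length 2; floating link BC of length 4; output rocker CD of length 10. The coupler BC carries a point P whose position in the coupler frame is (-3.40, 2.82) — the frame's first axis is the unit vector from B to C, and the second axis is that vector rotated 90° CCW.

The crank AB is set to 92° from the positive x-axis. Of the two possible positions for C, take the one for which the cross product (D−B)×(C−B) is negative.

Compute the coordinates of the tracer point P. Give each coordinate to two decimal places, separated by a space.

0.46 6.38

A=(0,0), D=(12.00,0)
B = A + 2.00·(cos92°, sin92°) = (-0.0698, 1.9988)
|BD| = 12.2342
circle(B,4.00) ∩ circle(D,10.00): a=2.6841, h=2.9658
  candidates: C₊=(3.0628,4.4862) cross=36.284; C₋=(2.0937,-1.3656) cross=-36.284
  mode - wants cross < 0 → take C=(2.0937,-1.3656) (cross=-36.284)
ex = (C−B)/|BC| = (0.5409,-0.8411); ey = (0.8411,0.5409)
P = B + -3.40·ex + 2.82·ey = (0.4632,6.3838)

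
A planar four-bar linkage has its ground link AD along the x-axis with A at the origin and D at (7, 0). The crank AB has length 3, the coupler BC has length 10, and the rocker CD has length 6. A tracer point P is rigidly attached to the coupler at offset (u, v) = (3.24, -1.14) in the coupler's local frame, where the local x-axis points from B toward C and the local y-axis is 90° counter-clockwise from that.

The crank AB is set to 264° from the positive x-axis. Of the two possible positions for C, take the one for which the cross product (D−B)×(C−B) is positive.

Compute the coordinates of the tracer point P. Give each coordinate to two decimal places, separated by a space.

2.33 -0.79

A=(0,0), D=(7.00,0)
B = A + 3.00·(cos264°, sin264°) = (-0.3136, -2.9836)
|BD| = 7.8987
circle(B,10.00) ∩ circle(D,6.00): a=8.0006, h=5.9991
  candidates: C₊=(4.8283,5.5932) cross=47.386; C₋=(9.3604,-5.5162) cross=-47.386
  mode + wants cross > 0 → take C=(4.8283,5.5932) (cross=47.386)
ex = (C−B)/|BC| = (0.5142,0.8577); ey = (-0.8577,0.5142)
P = B + 3.24·ex + -1.14·ey = (2.3301,-0.7909)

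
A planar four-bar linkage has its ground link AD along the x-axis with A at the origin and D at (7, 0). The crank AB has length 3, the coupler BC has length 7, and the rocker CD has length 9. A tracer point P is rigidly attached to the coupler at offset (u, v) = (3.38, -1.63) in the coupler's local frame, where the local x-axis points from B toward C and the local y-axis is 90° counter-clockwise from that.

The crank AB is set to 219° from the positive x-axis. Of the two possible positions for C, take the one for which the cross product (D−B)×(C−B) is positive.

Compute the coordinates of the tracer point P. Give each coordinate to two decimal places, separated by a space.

A=(0,0), D=(7.00,0)
B = A + 3.00·(cos219°, sin219°) = (-2.3314, -1.8880)
|BD| = 9.5205
circle(B,7.00) ∩ circle(D,9.00): a=3.0797, h=6.2861
  candidates: C₊=(-0.5595,4.8841) cross=59.847; C₋=(1.9336,-7.4386) cross=-59.847
  mode + wants cross > 0 → take C=(-0.5595,4.8841) (cross=59.847)
ex = (C−B)/|BC| = (0.2531,0.9674); ey = (-0.9674,0.2531)
P = B + 3.38·ex + -1.63·ey = (0.1011,0.9693)

0.10 0.97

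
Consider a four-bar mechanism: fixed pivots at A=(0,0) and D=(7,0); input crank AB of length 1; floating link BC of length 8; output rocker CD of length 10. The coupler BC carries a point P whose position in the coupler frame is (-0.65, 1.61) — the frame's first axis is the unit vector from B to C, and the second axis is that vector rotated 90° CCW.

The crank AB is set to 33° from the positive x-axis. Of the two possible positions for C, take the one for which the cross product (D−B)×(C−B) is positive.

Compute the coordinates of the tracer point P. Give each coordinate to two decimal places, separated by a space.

-0.83 0.08

A=(0,0), D=(7.00,0)
B = A + 1.00·(cos33°, sin33°) = (0.8387, 0.5446)
|BD| = 6.1854
circle(B,8.00) ∩ circle(D,10.00): a=0.1826, h=7.9979
  candidates: C₊=(1.7248,8.4954) cross=49.470; C₋=(0.3163,-7.4383) cross=-49.470
  mode + wants cross > 0 → take C=(1.7248,8.4954) (cross=49.470)
ex = (C−B)/|BC| = (0.1108,0.9938); ey = (-0.9938,0.1108)
P = B + -0.65·ex + 1.61·ey = (-0.8334,0.0770)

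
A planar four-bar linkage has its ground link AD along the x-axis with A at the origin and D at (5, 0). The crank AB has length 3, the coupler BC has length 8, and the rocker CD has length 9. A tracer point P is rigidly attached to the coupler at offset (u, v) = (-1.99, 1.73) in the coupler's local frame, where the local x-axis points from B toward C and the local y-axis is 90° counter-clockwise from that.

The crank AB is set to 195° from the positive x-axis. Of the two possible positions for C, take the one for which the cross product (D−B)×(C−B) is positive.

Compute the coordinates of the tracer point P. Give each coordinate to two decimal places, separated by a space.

-5.10 -2.23

A=(0,0), D=(5.00,0)
B = A + 3.00·(cos195°, sin195°) = (-2.8978, -0.7765)
|BD| = 7.9359
circle(B,8.00) ∩ circle(D,9.00): a=2.8968, h=7.4571
  candidates: C₊=(-0.7445,6.9283) cross=59.178; C₋=(0.7148,-7.9143) cross=-59.178
  mode + wants cross > 0 → take C=(-0.7445,6.9283) (cross=59.178)
ex = (C−B)/|BC| = (0.2692,0.9631); ey = (-0.9631,0.2692)
P = B + -1.99·ex + 1.73·ey = (-5.0996,-2.2274)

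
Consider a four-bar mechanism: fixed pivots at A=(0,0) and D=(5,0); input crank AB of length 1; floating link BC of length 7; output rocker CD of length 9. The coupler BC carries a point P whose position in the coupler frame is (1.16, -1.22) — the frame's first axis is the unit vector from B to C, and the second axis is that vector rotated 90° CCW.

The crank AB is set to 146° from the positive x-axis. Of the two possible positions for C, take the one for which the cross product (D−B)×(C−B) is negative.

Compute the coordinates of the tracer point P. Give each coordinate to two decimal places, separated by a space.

-2.12 -0.52

A=(0,0), D=(5.00,0)
B = A + 1.00·(cos146°, sin146°) = (-0.8290, 0.5592)
|BD| = 5.8558
circle(B,7.00) ∩ circle(D,9.00): a=0.1956, h=6.9973
  candidates: C₊=(0.0338,7.5058) cross=40.975; C₋=(-1.3026,-6.4248) cross=-40.975
  mode - wants cross < 0 → take C=(-1.3026,-6.4248) (cross=-40.975)
ex = (C−B)/|BC| = (-0.0676,-0.9977); ey = (0.9977,-0.0676)
P = B + 1.16·ex + -1.22·ey = (-2.1247,-0.5156)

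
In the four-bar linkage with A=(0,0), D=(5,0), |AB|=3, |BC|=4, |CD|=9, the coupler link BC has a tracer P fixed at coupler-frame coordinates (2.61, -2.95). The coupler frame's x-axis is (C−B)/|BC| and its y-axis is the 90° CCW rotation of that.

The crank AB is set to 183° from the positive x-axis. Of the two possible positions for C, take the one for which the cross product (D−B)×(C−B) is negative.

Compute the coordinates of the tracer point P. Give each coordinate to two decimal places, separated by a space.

-5.94 -2.78

A=(0,0), D=(5.00,0)
B = A + 3.00·(cos183°, sin183°) = (-2.9959, -0.1570)
|BD| = 7.9974
circle(B,4.00) ∩ circle(D,9.00): a=-0.0651, h=3.9995
  candidates: C₊=(-3.1395,3.8404) cross=31.985; C₋=(-2.9824,-4.1570) cross=-31.985
  mode - wants cross < 0 → take C=(-2.9824,-4.1570) (cross=-31.985)
ex = (C−B)/|BC| = (0.0034,-1.0000); ey = (1.0000,0.0034)
P = B + 2.61·ex + -2.95·ey = (-5.9371,-2.7769)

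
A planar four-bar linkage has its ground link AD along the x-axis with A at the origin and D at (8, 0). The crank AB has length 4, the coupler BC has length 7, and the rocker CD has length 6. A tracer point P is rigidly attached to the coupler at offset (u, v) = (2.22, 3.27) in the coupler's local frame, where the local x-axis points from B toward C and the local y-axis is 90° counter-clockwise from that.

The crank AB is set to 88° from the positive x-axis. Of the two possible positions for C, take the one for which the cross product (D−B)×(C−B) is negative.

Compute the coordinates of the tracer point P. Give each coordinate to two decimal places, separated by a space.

3.98 3.05

A=(0,0), D=(8.00,0)
B = A + 4.00·(cos88°, sin88°) = (0.1396, 3.9976)
|BD| = 8.8185
circle(B,7.00) ∩ circle(D,6.00): a=5.1463, h=4.7450
  candidates: C₊=(6.8778,5.8941) cross=41.844; C₋=(2.5758,-2.5648) cross=-41.844
  mode - wants cross < 0 → take C=(2.5758,-2.5648) (cross=-41.844)
ex = (C−B)/|BC| = (0.3480,-0.9375); ey = (0.9375,0.3480)
P = B + 2.22·ex + 3.27·ey = (3.9778,3.0544)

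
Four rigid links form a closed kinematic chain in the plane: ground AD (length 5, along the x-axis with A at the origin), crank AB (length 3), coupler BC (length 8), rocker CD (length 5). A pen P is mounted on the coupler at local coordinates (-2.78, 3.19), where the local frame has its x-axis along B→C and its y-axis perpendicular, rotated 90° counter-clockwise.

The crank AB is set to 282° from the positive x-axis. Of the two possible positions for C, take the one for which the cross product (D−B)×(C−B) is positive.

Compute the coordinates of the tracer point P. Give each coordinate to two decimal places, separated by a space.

A=(0,0), D=(5.00,0)
B = A + 3.00·(cos282°, sin282°) = (0.6237, -2.9344)
|BD| = 5.2690
circle(B,8.00) ∩ circle(D,5.00): a=6.3354, h=4.8850
  candidates: C₊=(3.1651,4.6512) cross=25.739; C₋=(8.6062,-3.4634) cross=-25.739
  mode + wants cross > 0 → take C=(3.1651,4.6512) (cross=25.739)
ex = (C−B)/|BC| = (0.3177,0.9482); ey = (-0.9482,0.3177)
P = B + -2.78·ex + 3.19·ey = (-3.2842,-4.5571)

-3.28 -4.56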